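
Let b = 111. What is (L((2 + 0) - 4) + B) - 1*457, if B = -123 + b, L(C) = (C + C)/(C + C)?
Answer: -468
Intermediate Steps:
L(C) = 1 (L(C) = (2*C)/((2*C)) = (2*C)*(1/(2*C)) = 1)
B = -12 (B = -123 + 111 = -12)
(L((2 + 0) - 4) + B) - 1*457 = (1 - 12) - 1*457 = -11 - 457 = -468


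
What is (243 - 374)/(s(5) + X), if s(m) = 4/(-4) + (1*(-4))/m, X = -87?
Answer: 655/444 ≈ 1.4752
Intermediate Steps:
s(m) = -1 - 4/m (s(m) = 4*(-¼) - 4/m = -1 - 4/m)
(243 - 374)/(s(5) + X) = (243 - 374)/((-4 - 1*5)/5 - 87) = -131/((-4 - 5)/5 - 87) = -131/((⅕)*(-9) - 87) = -131/(-9/5 - 87) = -131/(-444/5) = -131*(-5/444) = 655/444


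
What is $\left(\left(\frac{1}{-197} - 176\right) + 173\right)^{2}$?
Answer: $\frac{350464}{38809} \approx 9.0305$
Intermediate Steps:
$\left(\left(\frac{1}{-197} - 176\right) + 173\right)^{2} = \left(\left(- \frac{1}{197} - 176\right) + 173\right)^{2} = \left(- \frac{34673}{197} + 173\right)^{2} = \left(- \frac{592}{197}\right)^{2} = \frac{350464}{38809}$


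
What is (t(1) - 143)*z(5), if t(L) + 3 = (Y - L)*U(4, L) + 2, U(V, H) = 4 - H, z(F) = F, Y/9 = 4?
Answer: -195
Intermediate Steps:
Y = 36 (Y = 9*4 = 36)
t(L) = -1 + (4 - L)*(36 - L) (t(L) = -3 + ((36 - L)*(4 - L) + 2) = -3 + ((4 - L)*(36 - L) + 2) = -3 + (2 + (4 - L)*(36 - L)) = -1 + (4 - L)*(36 - L))
(t(1) - 143)*z(5) = ((143 + 1² - 40*1) - 143)*5 = ((143 + 1 - 40) - 143)*5 = (104 - 143)*5 = -39*5 = -195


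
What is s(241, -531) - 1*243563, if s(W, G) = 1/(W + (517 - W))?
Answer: -125922070/517 ≈ -2.4356e+5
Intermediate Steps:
s(W, G) = 1/517
s(241, -531) - 1*243563 = 1/517 - 1*243563 = 1/517 - 243563 = -125922070/517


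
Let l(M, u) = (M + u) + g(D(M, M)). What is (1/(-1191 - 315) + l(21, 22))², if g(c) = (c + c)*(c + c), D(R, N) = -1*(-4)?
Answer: 25966421881/2268036 ≈ 11449.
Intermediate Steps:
D(R, N) = 4
g(c) = 4*c² (g(c) = (2*c)*(2*c) = 4*c²)
l(M, u) = 64 + M + u (l(M, u) = (M + u) + 4*4² = (M + u) + 4*16 = (M + u) + 64 = 64 + M + u)
(1/(-1191 - 315) + l(21, 22))² = (1/(-1191 - 315) + (64 + 21 + 22))² = (1/(-1506) + 107)² = (-1/1506 + 107)² = (161141/1506)² = 25966421881/2268036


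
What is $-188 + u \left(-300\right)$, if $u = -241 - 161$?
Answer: $120412$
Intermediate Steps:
$u = -402$ ($u = -241 - 161 = -402$)
$-188 + u \left(-300\right) = -188 - -120600 = -188 + 120600 = 120412$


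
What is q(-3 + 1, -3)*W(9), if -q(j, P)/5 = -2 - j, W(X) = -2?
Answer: 0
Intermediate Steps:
q(j, P) = 10 + 5*j (q(j, P) = -5*(-2 - j) = 10 + 5*j)
q(-3 + 1, -3)*W(9) = (10 + 5*(-3 + 1))*(-2) = (10 + 5*(-2))*(-2) = (10 - 10)*(-2) = 0*(-2) = 0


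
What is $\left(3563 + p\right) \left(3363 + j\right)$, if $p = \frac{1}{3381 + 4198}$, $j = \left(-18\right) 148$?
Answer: $\frac{18875780622}{7579} \approx 2.4905 \cdot 10^{6}$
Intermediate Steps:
$j = -2664$
$p = \frac{1}{7579} \approx 0.00013194$
$\left(3563 + p\right) \left(3363 + j\right) = \left(3563 + \frac{1}{7579}\right) \left(3363 - 2664\right) = \frac{27003978}{7579} \cdot 699 = \frac{18875780622}{7579}$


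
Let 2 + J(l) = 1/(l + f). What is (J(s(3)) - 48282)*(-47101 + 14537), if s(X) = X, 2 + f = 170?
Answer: 268866717532/171 ≈ 1.5723e+9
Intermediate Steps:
f = 168 (f = -2 + 170 = 168)
J(l) = -2 + 1/(168 + l) (J(l) = -2 + 1/(l + 168) = -2 + 1/(168 + l))
(J(s(3)) - 48282)*(-47101 + 14537) = ((-335 - 2*3)/(168 + 3) - 48282)*(-47101 + 14537) = ((-335 - 6)/171 - 48282)*(-32564) = ((1/171)*(-341) - 48282)*(-32564) = (-341/171 - 48282)*(-32564) = -8256563/171*(-32564) = 268866717532/171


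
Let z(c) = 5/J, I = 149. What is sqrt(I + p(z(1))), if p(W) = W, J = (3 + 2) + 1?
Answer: sqrt(5394)/6 ≈ 12.241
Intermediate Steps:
J = 6 (J = 5 + 1 = 6)
z(c) = 5/6
sqrt(I + p(z(1))) = sqrt(149 + 5/6) = sqrt(899/6) = sqrt(5394)/6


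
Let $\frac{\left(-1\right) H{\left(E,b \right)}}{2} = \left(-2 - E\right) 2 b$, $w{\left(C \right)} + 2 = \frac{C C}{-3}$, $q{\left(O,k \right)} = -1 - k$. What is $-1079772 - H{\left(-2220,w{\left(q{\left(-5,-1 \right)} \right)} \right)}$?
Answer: $-1097516$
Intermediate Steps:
$w{\left(C \right)} = -2 - \frac{C^{2}}{3}$ ($w{\left(C \right)} = -2 + \frac{C C}{-3} = -2 + C^{2} \left(- \frac{1}{3}\right) = -2 - \frac{C^{2}}{3}$)
$H{\left(E,b \right)} = - 2 b \left(-4 - 2 E\right)$ ($H{\left(E,b \right)} = - 2 \left(-2 - E\right) 2 b = - 2 \left(-4 - 2 E\right) b = - 2 b \left(-4 - 2 E\right)$)
$-1079772 - H{\left(-2220,w{\left(q{\left(-5,-1 \right)} \right)} \right)} = -1079772 - 4 \left(-2 - \frac{\left(-1 - -1\right)^{2}}{3}\right) \left(2 - 2220\right) = -1079772 - 4 \left(-2 - \frac{\left(-1 + 1\right)^{2}}{3}\right) \left(-2218\right) = -1079772 - 4 \left(-2 - \frac{0^{2}}{3}\right) \left(-2218\right) = -1079772 - 4 \left(-2 - 0\right) \left(-2218\right) = -1079772 - 4 \left(-2 + 0\right) \left(-2218\right) = -1079772 - 4 \left(-2\right) \left(-2218\right) = -1079772 - 17744 = -1097516$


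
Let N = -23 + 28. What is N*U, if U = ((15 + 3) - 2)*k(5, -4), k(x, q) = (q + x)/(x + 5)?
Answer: 8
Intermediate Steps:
k(x, q) = (q + x)/(5 + x)
N = 5
U = 8/5 (U = ((15 + 3) - 2)*((-4 + 5)/(5 + 5)) = (18 - 2)*(1/10) = 16*((1/10)*1) = 16*(1/10) = 8/5 ≈ 1.6000)
N*U = 5*(8/5) = 8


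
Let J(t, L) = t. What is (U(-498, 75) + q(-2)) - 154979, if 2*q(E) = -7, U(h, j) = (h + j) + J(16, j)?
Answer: -310779/2 ≈ -1.5539e+5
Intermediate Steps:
U(h, j) = 16 + h + j (U(h, j) = (h + j) + 16 = 16 + h + j)
q(E) = -7/2 (q(E) = (1/2)*(-7) = -7/2)
(U(-498, 75) + q(-2)) - 154979 = ((16 - 498 + 75) - 7/2) - 154979 = (-407 - 7/2) - 154979 = -821/2 - 154979 = -310779/2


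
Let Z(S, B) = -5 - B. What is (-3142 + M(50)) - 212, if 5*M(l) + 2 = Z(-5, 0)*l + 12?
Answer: -3402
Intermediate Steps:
M(l) = 2 - l (M(l) = -⅖ + ((-5 - 1*0)*l + 12)/5 = -⅖ + ((-5 + 0)*l + 12)/5 = -⅖ + (-5*l + 12)/5 = -⅖ + (12 - 5*l)/5 = -⅖ + (12/5 - l) = 2 - l)
(-3142 + M(50)) - 212 = (-3142 + (2 - 1*50)) - 212 = (-3142 + (2 - 50)) - 212 = (-3142 - 48) - 212 = -3190 - 212 = -3402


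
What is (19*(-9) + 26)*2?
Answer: -290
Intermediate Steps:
(19*(-9) + 26)*2 = (-171 + 26)*2 = -145*2 = -290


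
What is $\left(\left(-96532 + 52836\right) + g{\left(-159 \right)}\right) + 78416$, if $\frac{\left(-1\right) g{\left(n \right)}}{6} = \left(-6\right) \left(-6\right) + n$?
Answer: $35458$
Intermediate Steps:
$g{\left(n \right)} = -216 - 6 n$ ($g{\left(n \right)} = - 6 \left(\left(-6\right) \left(-6\right) + n\right) = - 6 \left(36 + n\right) = -216 - 6 n$)
$\left(\left(-96532 + 52836\right) + g{\left(-159 \right)}\right) + 78416 = \left(\left(-96532 + 52836\right) - -738\right) + 78416 = \left(-43696 + \left(-216 + 954\right)\right) + 78416 = \left(-43696 + 738\right) + 78416 = -42958 + 78416 = 35458$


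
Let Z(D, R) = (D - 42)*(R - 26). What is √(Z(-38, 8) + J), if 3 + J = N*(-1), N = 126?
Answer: √1311 ≈ 36.208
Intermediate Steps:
Z(D, R) = (-42 + D)*(-26 + R)
J = -129 (J = -3 + 126*(-1) = -3 - 126 = -129)
√(Z(-38, 8) + J) = √((1092 - 42*8 - 26*(-38) - 38*8) - 129) = √((1092 - 336 + 988 - 304) - 129) = √(1440 - 129) = √1311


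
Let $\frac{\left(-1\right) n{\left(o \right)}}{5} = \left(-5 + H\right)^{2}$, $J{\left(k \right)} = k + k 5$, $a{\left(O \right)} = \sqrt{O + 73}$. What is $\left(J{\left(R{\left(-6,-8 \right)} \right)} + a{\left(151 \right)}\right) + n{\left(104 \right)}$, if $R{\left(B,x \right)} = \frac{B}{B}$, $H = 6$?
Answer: $1 + 4 \sqrt{14} \approx 15.967$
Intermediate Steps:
$a{\left(O \right)} = \sqrt{73 + O}$
$R{\left(B,x \right)} = 1$
$J{\left(k \right)} = 6 k$ ($J{\left(k \right)} = k + 5 k = 6 k$)
$n{\left(o \right)} = -5$ ($n{\left(o \right)} = - 5 \left(-5 + 6\right)^{2} = - 5 \cdot 1^{2} = \left(-5\right) 1 = -5$)
$\left(J{\left(R{\left(-6,-8 \right)} \right)} + a{\left(151 \right)}\right) + n{\left(104 \right)} = \left(6 \cdot 1 + \sqrt{73 + 151}\right) - 5 = \left(6 + \sqrt{224}\right) - 5 = \left(6 + 4 \sqrt{14}\right) - 5 = 1 + 4 \sqrt{14}$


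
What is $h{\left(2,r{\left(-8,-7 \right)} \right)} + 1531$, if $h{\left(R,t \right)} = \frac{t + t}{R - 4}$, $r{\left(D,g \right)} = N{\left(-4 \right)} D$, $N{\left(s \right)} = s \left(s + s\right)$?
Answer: $1787$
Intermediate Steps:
$N{\left(s \right)} = 2 s^{2}$ ($N{\left(s \right)} = s 2 s = 2 s^{2}$)
$r{\left(D,g \right)} = 32 D$ ($r{\left(D,g \right)} = 2 \left(-4\right)^{2} D = 2 \cdot 16 D = 32 D$)
$h{\left(R,t \right)} = \frac{2 t}{-4 + R}$
$h{\left(2,r{\left(-8,-7 \right)} \right)} + 1531 = \frac{2 \cdot 32 \left(-8\right)}{-4 + 2} + 1531 = 2 \left(-256\right) \frac{1}{-2} + 1531 = 2 \left(-256\right) \left(- \frac{1}{2}\right) + 1531 = 256 + 1531 = 1787$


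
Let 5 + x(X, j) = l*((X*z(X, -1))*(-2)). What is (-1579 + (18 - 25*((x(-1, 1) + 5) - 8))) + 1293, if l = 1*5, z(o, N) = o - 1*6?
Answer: 1682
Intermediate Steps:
z(o, N) = -6 + o (z(o, N) = o - 6 = -6 + o)
l = 5
x(X, j) = -5 - 10*X*(-6 + X) (x(X, j) = -5 + 5*((X*(-6 + X))*(-2)) = -5 + 5*(-2*X*(-6 + X)) = -5 - 10*X*(-6 + X))
(-1579 + (18 - 25*((x(-1, 1) + 5) - 8))) + 1293 = (-1579 + (18 - 25*(((-5 - 10*(-1)² + 60*(-1)) + 5) - 8))) + 1293 = (-1579 + (18 - 25*(((-5 - 10*1 - 60) + 5) - 8))) + 1293 = (-1579 + (18 - 25*(((-5 - 10 - 60) + 5) - 8))) + 1293 = (-1579 + (18 - 25*((-75 + 5) - 8))) + 1293 = (-1579 + (18 - 25*(-70 - 8))) + 1293 = (-1579 + (18 - 25*(-78))) + 1293 = (-1579 + (18 + 1950)) + 1293 = (-1579 + 1968) + 1293 = 389 + 1293 = 1682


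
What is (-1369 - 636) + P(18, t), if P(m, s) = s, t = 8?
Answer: -1997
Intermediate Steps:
(-1369 - 636) + P(18, t) = (-1369 - 636) + 8 = -2005 + 8 = -1997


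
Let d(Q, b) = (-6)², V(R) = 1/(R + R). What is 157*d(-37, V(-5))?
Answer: 5652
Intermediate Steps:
V(R) = 1/(2*R)
d(Q, b) = 36
157*d(-37, V(-5)) = 157*36 = 5652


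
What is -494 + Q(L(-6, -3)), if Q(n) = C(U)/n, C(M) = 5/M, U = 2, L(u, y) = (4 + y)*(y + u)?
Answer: -8897/18 ≈ -494.28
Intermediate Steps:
L(u, y) = (4 + y)*(u + y)
Q(n) = 5/(2*n) (Q(n) = (5/2)/n = (5*(½))/n = 5/(2*n))
-494 + Q(L(-6, -3)) = -494 + 5/(2*((-3)² + 4*(-6) + 4*(-3) - 6*(-3))) = -494 + 5/(2*(9 - 24 - 12 + 18)) = -494 + (5/2)/(-9) = -494 + (5/2)*(-⅑) = -494 - 5/18 = -8897/18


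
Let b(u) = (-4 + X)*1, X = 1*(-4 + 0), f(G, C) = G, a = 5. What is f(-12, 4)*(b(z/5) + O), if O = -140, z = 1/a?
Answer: 1776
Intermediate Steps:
X = -4 (X = 1*(-4) = -4)
z = 1/5 ≈ 0.20000
b(u) = -8 (b(u) = (-4 - 4)*1 = -8*1 = -8)
f(-12, 4)*(b(z/5) + O) = -12*(-8 - 140) = -12*(-148) = 1776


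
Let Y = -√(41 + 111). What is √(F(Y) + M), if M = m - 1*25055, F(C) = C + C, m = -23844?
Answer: √(-48899 - 4*√38) ≈ 221.19*I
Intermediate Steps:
Y = -2*√38 (Y = -√152 = -2*√38 ≈ -12.329)
F(C) = 2*C
M = -48899 (M = -23844 - 1*25055 = -23844 - 25055 = -48899)
√(F(Y) + M) = √(2*(-2*√38) - 48899) = √(-4*√38 - 48899) = √(-48899 - 4*√38)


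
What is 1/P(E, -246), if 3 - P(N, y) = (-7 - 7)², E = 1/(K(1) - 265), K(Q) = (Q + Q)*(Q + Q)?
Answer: -1/193 ≈ -0.0051813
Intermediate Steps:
K(Q) = 4*Q² (K(Q) = (2*Q)*(2*Q) = 4*Q²)
E = -1/261 (E = 1/(4*1² - 265) = 1/(4*1 - 265) = 1/(4 - 265) = 1/(-261) = -1/261 ≈ -0.0038314)
P(N, y) = -193 (P(N, y) = 3 - (-7 - 7)² = 3 - 1*(-14)² = 3 - 1*196 = 3 - 196 = -193)
1/P(E, -246) = 1/(-193) = -1/193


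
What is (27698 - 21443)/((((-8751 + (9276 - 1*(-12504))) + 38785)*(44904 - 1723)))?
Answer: 6255/2237380334 ≈ 2.7957e-6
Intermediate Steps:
(27698 - 21443)/((((-8751 + (9276 - 1*(-12504))) + 38785)*(44904 - 1723))) = 6255/((((-8751 + (9276 + 12504)) + 38785)*43181)) = 6255/((((-8751 + 21780) + 38785)*43181)) = 6255/(((13029 + 38785)*43181)) = 6255/((51814*43181)) = 6255/2237380334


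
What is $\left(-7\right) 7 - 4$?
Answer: $-53$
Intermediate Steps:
$\left(-7\right) 7 - 4 = -49 - 4 = -53$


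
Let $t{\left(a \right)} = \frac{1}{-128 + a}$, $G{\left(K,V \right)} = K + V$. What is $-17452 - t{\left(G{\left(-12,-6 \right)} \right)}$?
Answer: $- \frac{2547991}{146} \approx -17452.0$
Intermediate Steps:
$-17452 - t{\left(G{\left(-12,-6 \right)} \right)} = -17452 - \frac{1}{-128 - 18} = -17452 - \frac{1}{-146} = -17452 - - \frac{1}{146} = -17452 + \frac{1}{146} = - \frac{2547991}{146}$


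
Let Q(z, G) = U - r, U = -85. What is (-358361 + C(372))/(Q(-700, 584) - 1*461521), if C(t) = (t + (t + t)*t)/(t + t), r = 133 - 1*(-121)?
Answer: 715977/923720 ≈ 0.77510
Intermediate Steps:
r = 254 (r = 133 + 121 = 254)
Q(z, G) = -339 (Q(z, G) = -85 - 1*254 = -85 - 254 = -339)
C(t) = (t + 2*t**2)/(2*t) (C(t) = (t + (2*t)*t)/((2*t)) = (t + 2*t**2)*(1/(2*t)) = (t + 2*t**2)/(2*t))
(-358361 + C(372))/(Q(-700, 584) - 1*461521) = (-358361 + (1/2 + 372))/(-339 - 1*461521) = (-358361 + 745/2)/(-339 - 461521) = -715977/2/(-461860) = -715977/2*(-1/461860) = 715977/923720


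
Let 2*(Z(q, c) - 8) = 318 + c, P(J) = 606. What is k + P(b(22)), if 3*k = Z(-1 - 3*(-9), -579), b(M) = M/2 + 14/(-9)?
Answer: 3391/6 ≈ 565.17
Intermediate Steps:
b(M) = -14/9 + M/2 (b(M) = M*(½) + 14*(-⅑) = M/2 - 14/9 = -14/9 + M/2)
Z(q, c) = 167 + c/2 (Z(q, c) = 8 + (318 + c)/2 = 8 + (159 + c/2) = 167 + c/2)
k = -245/6 (k = (167 + (½)*(-579))/3 = (167 - 579/2)/3 = (⅓)*(-245/2) = -245/6 ≈ -40.833)
k + P(b(22)) = -245/6 + 606 = 3391/6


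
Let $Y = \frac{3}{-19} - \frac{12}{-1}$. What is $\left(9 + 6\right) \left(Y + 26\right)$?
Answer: $\frac{10785}{19} \approx 567.63$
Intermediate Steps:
$Y = \frac{225}{19}$ ($Y = 3 \left(- \frac{1}{19}\right) - -12 = - \frac{3}{19} + 12 = \frac{225}{19} \approx 11.842$)
$\left(9 + 6\right) \left(Y + 26\right) = \left(9 + 6\right) \left(\frac{225}{19} + 26\right) = 15 \cdot \frac{719}{19} = \frac{10785}{19}$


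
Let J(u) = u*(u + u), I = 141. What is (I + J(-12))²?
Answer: 184041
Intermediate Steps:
J(u) = 2*u² (J(u) = u*(2*u) = 2*u²)
(I + J(-12))² = (141 + 2*(-12)²)² = (141 + 2*144)² = (141 + 288)² = 429² = 184041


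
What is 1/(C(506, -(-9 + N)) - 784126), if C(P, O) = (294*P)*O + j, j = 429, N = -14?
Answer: 1/2637875 ≈ 3.7909e-7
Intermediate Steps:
C(P, O) = 429 + 294*O*P (C(P, O) = (294*P)*O + 429 = 294*O*P + 429 = 429 + 294*O*P)
1/(C(506, -(-9 + N)) - 784126) = 1/((429 + 294*(-(-9 - 14))*506) - 784126) = 1/((429 + 294*(-1*(-23))*506) - 784126) = 1/((429 + 294*23*506) - 784126) = 1/((429 + 3421572) - 784126) = 1/(3422001 - 784126) = 1/2637875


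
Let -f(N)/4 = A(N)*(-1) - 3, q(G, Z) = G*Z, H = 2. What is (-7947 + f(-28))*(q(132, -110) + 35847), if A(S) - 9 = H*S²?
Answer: -34699029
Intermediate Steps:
A(S) = 9 + 2*S²
f(N) = 48 + 8*N² (f(N) = -4*((9 + 2*N²)*(-1) - 3) = -4*((-9 - 2*N²) - 3) = -4*(-12 - 2*N²) = 48 + 8*N²)
(-7947 + f(-28))*(q(132, -110) + 35847) = (-7947 + (48 + 8*(-28)²))*(132*(-110) + 35847) = (-7947 + (48 + 8*784))*(-14520 + 35847) = (-7947 + (48 + 6272))*21327 = (-7947 + 6320)*21327 = -1627*21327 = -34699029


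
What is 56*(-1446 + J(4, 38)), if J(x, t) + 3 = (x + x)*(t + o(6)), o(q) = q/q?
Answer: -63672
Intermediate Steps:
o(q) = 1
J(x, t) = -3 + 2*x*(1 + t) (J(x, t) = -3 + (x + x)*(t + 1) = -3 + (2*x)*(1 + t) = -3 + 2*x*(1 + t))
56*(-1446 + J(4, 38)) = 56*(-1446 + (-3 + 2*4 + 2*38*4)) = 56*(-1446 + (-3 + 8 + 304)) = 56*(-1446 + 309) = 56*(-1137) = -63672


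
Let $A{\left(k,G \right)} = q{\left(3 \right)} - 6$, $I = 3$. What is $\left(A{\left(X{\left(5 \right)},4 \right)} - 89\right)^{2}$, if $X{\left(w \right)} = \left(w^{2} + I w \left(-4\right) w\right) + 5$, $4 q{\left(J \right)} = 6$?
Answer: $\frac{34969}{4} \approx 8742.3$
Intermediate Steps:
$q{\left(J \right)} = \frac{3}{2}$ ($q{\left(J \right)} = \frac{1}{4} \cdot 6 = \frac{3}{2}$)
$X{\left(w \right)} = 5 - 11 w^{2}$ ($X{\left(w \right)} = \left(w^{2} + 3 w \left(-4\right) w\right) + 5 = \left(w^{2} + - 12 w w\right) + 5 = \left(w^{2} - 12 w^{2}\right) + 5 = - 11 w^{2} + 5 = 5 - 11 w^{2}$)
$A{\left(k,G \right)} = - \frac{9}{2}$ ($A{\left(k,G \right)} = \frac{3}{2} - 6 = - \frac{9}{2}$)
$\left(A{\left(X{\left(5 \right)},4 \right)} - 89\right)^{2} = \left(- \frac{9}{2} - 89\right)^{2} = \left(- \frac{187}{2}\right)^{2} = \frac{34969}{4}$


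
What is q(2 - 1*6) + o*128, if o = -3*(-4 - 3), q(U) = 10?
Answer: 2698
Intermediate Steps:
o = 21 (o = -3*(-7) = 21)
q(2 - 1*6) + o*128 = 10 + 21*128 = 10 + 2688 = 2698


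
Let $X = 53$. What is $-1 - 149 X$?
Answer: $-7898$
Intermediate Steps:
$-1 - 149 X = -1 - 7897 = -7898$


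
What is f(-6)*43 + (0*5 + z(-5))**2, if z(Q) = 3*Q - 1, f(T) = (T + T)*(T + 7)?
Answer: -260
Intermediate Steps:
f(T) = 2*T*(7 + T) (f(T) = (2*T)*(7 + T) = 2*T*(7 + T))
z(Q) = -1 + 3*Q
f(-6)*43 + (0*5 + z(-5))**2 = (2*(-6)*(7 - 6))*43 + (0*5 + (-1 + 3*(-5)))**2 = (2*(-6)*1)*43 + (0 + (-1 - 15))**2 = -12*43 + (0 - 16)**2 = -516 + (-16)**2 = -516 + 256 = -260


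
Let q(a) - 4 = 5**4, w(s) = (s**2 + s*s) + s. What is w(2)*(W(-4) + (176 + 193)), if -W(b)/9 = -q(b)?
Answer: 60300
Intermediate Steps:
w(s) = s + 2*s**2 (w(s) = (s**2 + s**2) + s = 2*s**2 + s = s + 2*s**2)
q(a) = 629 (q(a) = 4 + 5**4 = 4 + 625 = 629)
W(b) = 5661 (W(b) = -(-9)*629 = -9*(-629) = 5661)
w(2)*(W(-4) + (176 + 193)) = (2*(1 + 2*2))*(5661 + (176 + 193)) = (2*(1 + 4))*(5661 + 369) = (2*5)*6030 = 10*6030 = 60300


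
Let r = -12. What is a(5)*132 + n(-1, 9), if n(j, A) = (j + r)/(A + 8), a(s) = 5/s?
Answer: 2231/17 ≈ 131.24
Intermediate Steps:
n(j, A) = (-12 + j)/(8 + A) (n(j, A) = (j - 12)/(A + 8) = (-12 + j)/(8 + A))
a(5)*132 + n(-1, 9) = (5/5)*132 + (-12 - 1)/(8 + 9) = (5*(⅕))*132 - 13/17 = 1*132 + (1/17)*(-13) = 132 - 13/17 = 2231/17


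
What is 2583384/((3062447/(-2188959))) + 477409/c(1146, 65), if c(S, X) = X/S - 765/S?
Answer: -2816971362418179/1071856450 ≈ -2.6281e+6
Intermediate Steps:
c(S, X) = -765/S + X/S
2583384/((3062447/(-2188959))) + 477409/c(1146, 65) = 2583384/((3062447/(-2188959))) + 477409/(((-765 + 65)/1146)) = 2583384/((3062447*(-1/2188959))) + 477409/(((1/1146)*(-700))) = 2583384/(-3062447/2188959) + 477409/(-350/573) = 2583384*(-2188959/3062447) + 477409*(-573/350) = -5654921657256/3062447 - 273555357/350 = -2816971362418179/1071856450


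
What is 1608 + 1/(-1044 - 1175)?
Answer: 3568151/2219 ≈ 1608.0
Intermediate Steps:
1608 + 1/(-1044 - 1175) = 1608 + 1/(-2219) = 1608 - 1/2219 = 3568151/2219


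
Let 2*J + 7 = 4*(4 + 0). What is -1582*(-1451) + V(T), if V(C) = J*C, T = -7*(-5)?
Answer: 4591279/2 ≈ 2.2956e+6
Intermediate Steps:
T = 35
J = 9/2 (J = -7/2 + (4*(4 + 0))/2 = -7/2 + (4*4)/2 = -7/2 + (½)*16 = -7/2 + 8 = 9/2 ≈ 4.5000)
V(C) = 9*C/2
-1582*(-1451) + V(T) = -1582*(-1451) + (9/2)*35 = 2295482 + 315/2 = 4591279/2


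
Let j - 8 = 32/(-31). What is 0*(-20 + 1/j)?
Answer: 0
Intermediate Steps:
j = 216/31 (j = 8 + 32/(-31) = 8 + 32*(-1/31) = 8 - 32/31 = 216/31 ≈ 6.9677)
0*(-20 + 1/j) = 0*(-20 + 1/(216/31)) = 0*(-20 + 31/216) = 0*(-4289/216) = 0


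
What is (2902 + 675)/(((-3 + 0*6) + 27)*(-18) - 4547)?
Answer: -3577/4979 ≈ -0.71842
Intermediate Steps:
(2902 + 675)/(((-3 + 0*6) + 27)*(-18) - 4547) = 3577/(((-3 + 0) + 27)*(-18) - 4547) = 3577/((-3 + 27)*(-18) - 4547) = 3577/(24*(-18) - 4547) = 3577/(-432 - 4547) = 3577/(-4979) = 3577*(-1/4979) = -3577/4979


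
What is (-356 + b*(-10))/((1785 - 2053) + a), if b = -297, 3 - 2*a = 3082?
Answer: -5228/3615 ≈ -1.4462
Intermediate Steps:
a = -3079/2 (a = 3/2 - ½*3082 = 3/2 - 1541 = -3079/2 ≈ -1539.5)
(-356 + b*(-10))/((1785 - 2053) + a) = (-356 - 297*(-10))/((1785 - 2053) - 3079/2) = (-356 + 2970)/(-268 - 3079/2) = 2614/(-3615/2) = 2614*(-2/3615) = -5228/3615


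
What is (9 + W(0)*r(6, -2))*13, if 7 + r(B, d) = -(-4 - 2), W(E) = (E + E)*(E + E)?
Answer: 117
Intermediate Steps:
W(E) = 4*E² (W(E) = (2*E)*(2*E) = 4*E²)
r(B, d) = -1 (r(B, d) = -7 - (-4 - 2) = -7 - 1*(-6) = -7 + 6 = -1)
(9 + W(0)*r(6, -2))*13 = (9 + (4*0²)*(-1))*13 = (9 + (4*0)*(-1))*13 = (9 + 0*(-1))*13 = (9 + 0)*13 = 9*13 = 117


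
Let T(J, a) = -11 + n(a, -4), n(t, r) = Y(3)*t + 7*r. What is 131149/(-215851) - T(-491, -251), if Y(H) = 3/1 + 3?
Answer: 333358646/215851 ≈ 1544.4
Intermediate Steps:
Y(H) = 6 (Y(H) = 3*1 + 3 = 3 + 3 = 6)
n(t, r) = 6*t + 7*r
T(J, a) = -39 + 6*a (T(J, a) = -11 + (6*a + 7*(-4)) = -11 + (6*a - 28) = -11 + (-28 + 6*a) = -39 + 6*a)
131149/(-215851) - T(-491, -251) = 131149/(-215851) - (-39 + 6*(-251)) = 131149*(-1/215851) - (-39 - 1506) = -131149/215851 - 1*(-1545) = -131149/215851 + 1545 = 333358646/215851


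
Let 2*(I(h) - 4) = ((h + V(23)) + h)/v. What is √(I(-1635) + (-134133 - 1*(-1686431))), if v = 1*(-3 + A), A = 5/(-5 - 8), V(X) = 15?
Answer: √3006187602/44 ≈ 1246.1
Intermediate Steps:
A = -5/13 (A = 5/(-13) = 5*(-1/13) = -5/13 ≈ -0.38462)
v = -44/13 (v = 1*(-3 - 5/13) = 1*(-44/13) = -44/13 ≈ -3.3846)
I(h) = 157/88 - 13*h/44 (I(h) = 4 + (((h + 15) + h)/(-44/13))/2 = 4 + (((15 + h) + h)*(-13/44))/2 = 4 + ((15 + 2*h)*(-13/44))/2 = 4 + (-195/44 - 13*h/22)/2 = 4 + (-195/88 - 13*h/44) = 157/88 - 13*h/44)
√(I(-1635) + (-134133 - 1*(-1686431))) = √((157/88 - 13/44*(-1635)) + (-134133 - 1*(-1686431))) = √((157/88 + 21255/44) + (-134133 + 1686431)) = √(42667/88 + 1552298) = √(136644891/88) = √3006187602/44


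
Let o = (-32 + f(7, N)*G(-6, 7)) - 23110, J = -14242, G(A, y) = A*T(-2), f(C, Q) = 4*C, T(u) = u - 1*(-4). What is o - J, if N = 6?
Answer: -9236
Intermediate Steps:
T(u) = 4 + u (T(u) = u + 4 = 4 + u)
G(A, y) = 2*A (G(A, y) = A*(4 - 2) = A*2 = 2*A)
o = -23478 (o = (-32 + (4*7)*(2*(-6))) - 23110 = (-32 + 28*(-12)) - 23110 = (-32 - 336) - 23110 = -368 - 23110 = -23478)
o - J = -23478 - 1*(-14242) = -23478 + 14242 = -9236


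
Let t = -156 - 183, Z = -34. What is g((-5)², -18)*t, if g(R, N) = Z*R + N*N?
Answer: 178314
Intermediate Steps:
g(R, N) = N² - 34*R (g(R, N) = -34*R + N*N = -34*R + N² = N² - 34*R)
t = -339
g((-5)², -18)*t = ((-18)² - 34*(-5)²)*(-339) = (324 - 34*25)*(-339) = (324 - 850)*(-339) = -526*(-339) = 178314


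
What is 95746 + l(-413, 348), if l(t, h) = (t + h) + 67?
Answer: 95748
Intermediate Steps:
l(t, h) = 67 + h + t (l(t, h) = (h + t) + 67 = 67 + h + t)
95746 + l(-413, 348) = 95746 + (67 + 348 - 413) = 95746 + 2 = 95748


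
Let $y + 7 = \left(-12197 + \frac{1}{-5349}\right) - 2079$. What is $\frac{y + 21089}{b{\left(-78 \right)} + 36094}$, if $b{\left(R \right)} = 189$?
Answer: $\frac{36405293}{194077767} \approx 0.18758$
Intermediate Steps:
$y = - \frac{76399768}{5349}$ ($y = -7 - \left(14276 + \frac{1}{5349}\right) = -7 - \frac{76362325}{5349} = - \frac{76399768}{5349} \approx -14283.0$)
$\frac{y + 21089}{b{\left(-78 \right)} + 36094} = \frac{- \frac{76399768}{5349} + 21089}{189 + 36094} = \frac{36405293}{5349 \cdot 36283} = \frac{36405293}{5349} \cdot \frac{1}{36283} = \frac{36405293}{194077767}$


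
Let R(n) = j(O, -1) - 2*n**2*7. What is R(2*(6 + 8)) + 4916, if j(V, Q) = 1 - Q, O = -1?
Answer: -6058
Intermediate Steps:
R(n) = 2 - 14*n**2 (R(n) = (1 - 1*(-1)) - 2*n**2*7 = (1 + 1) - 14*n**2 = 2 - 14*n**2)
R(2*(6 + 8)) + 4916 = (2 - 14*4*(6 + 8)**2) + 4916 = (2 - 14*(2*14)**2) + 4916 = (2 - 14*28**2) + 4916 = (2 - 14*784) + 4916 = (2 - 10976) + 4916 = -10974 + 4916 = -6058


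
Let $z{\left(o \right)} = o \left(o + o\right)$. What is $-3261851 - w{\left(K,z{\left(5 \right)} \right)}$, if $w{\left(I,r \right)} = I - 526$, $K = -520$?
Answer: $-3260805$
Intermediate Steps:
$z{\left(o \right)} = 2 o^{2}$ ($z{\left(o \right)} = o 2 o = 2 o^{2}$)
$w{\left(I,r \right)} = -526 + I$
$-3261851 - w{\left(K,z{\left(5 \right)} \right)} = -3261851 - \left(-526 - 520\right) = -3261851 - -1046 = -3261851 + 1046 = -3260805$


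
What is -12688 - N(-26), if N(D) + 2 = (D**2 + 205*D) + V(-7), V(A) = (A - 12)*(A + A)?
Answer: -8298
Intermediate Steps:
V(A) = 2*A*(-12 + A) (V(A) = (-12 + A)*(2*A) = 2*A*(-12 + A))
N(D) = 264 + D**2 + 205*D (N(D) = -2 + ((D**2 + 205*D) + 2*(-7)*(-12 - 7)) = -2 + ((D**2 + 205*D) + 2*(-7)*(-19)) = -2 + ((D**2 + 205*D) + 266) = -2 + (266 + D**2 + 205*D) = 264 + D**2 + 205*D)
-12688 - N(-26) = -12688 - (264 + (-26)**2 + 205*(-26)) = -12688 - (264 + 676 - 5330) = -12688 - 1*(-4390) = -12688 + 4390 = -8298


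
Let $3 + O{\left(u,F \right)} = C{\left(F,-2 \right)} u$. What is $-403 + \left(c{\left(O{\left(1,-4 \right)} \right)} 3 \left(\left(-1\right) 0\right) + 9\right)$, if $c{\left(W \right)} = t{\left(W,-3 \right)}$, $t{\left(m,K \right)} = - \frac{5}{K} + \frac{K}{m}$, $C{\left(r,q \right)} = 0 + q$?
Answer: $-394$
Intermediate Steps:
$C{\left(r,q \right)} = q$
$O{\left(u,F \right)} = -3 - 2 u$
$c{\left(W \right)} = \frac{5}{3} - \frac{3}{W}$ ($c{\left(W \right)} = - \frac{5}{-3} - \frac{3}{W} = \left(-5\right) \left(- \frac{1}{3}\right) - \frac{3}{W} = \frac{5}{3} - \frac{3}{W}$)
$-403 + \left(c{\left(O{\left(1,-4 \right)} \right)} 3 \left(\left(-1\right) 0\right) + 9\right) = -403 + \left(\left(\frac{5}{3} - \frac{3}{-3 - 2}\right) 3 \left(\left(-1\right) 0\right) + 9\right) = -403 + \left(\left(\frac{5}{3} - \frac{3}{-3 - 2}\right) 3 \cdot 0 + 9\right) = -403 + \left(\left(\frac{5}{3} - \frac{3}{-5}\right) 0 + 9\right) = -403 + \left(\left(\frac{5}{3} - - \frac{3}{5}\right) 0 + 9\right) = -403 + \left(\left(\frac{5}{3} + \frac{3}{5}\right) 0 + 9\right) = -403 + \left(\frac{34}{15} \cdot 0 + 9\right) = -403 + \left(0 + 9\right) = -403 + 9 = -394$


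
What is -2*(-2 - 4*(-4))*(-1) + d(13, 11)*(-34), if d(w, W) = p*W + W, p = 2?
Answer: -1094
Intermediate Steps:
d(w, W) = 3*W (d(w, W) = 2*W + W = 3*W)
-2*(-2 - 4*(-4))*(-1) + d(13, 11)*(-34) = -2*(-2 - 4*(-4))*(-1) + (3*11)*(-34) = -2*(-2 + 16)*(-1) + 33*(-34) = -2*14*(-1) - 1122 = -28*(-1) - 1122 = 28 - 1122 = -1094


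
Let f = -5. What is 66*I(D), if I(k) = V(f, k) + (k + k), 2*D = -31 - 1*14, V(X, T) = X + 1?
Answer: -3234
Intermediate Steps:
V(X, T) = 1 + X
D = -45/2 (D = (-31 - 1*14)/2 = (-31 - 14)/2 = (½)*(-45) = -45/2 ≈ -22.500)
I(k) = -4 + 2*k (I(k) = (1 - 5) + (k + k) = -4 + 2*k)
66*I(D) = 66*(-4 + 2*(-45/2)) = 66*(-4 - 45) = 66*(-49) = -3234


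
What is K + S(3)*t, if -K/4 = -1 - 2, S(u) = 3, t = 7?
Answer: 33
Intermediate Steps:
K = 12 (K = -4*(-1 - 2) = -4*(-3) = 12)
K + S(3)*t = 12 + 3*7 = 12 + 21 = 33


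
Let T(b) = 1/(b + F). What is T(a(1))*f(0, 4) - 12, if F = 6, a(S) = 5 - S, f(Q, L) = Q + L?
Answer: -58/5 ≈ -11.600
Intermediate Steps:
f(Q, L) = L + Q
T(b) = 1/(6 + b) (T(b) = 1/(b + 6) = 1/(6 + b))
T(a(1))*f(0, 4) - 12 = (4 + 0)/(6 + (5 - 1*1)) - 12 = 4/(6 + (5 - 1)) - 12 = 4/(6 + 4) - 12 = 4/10 - 12 = (⅒)*4 - 12 = ⅖ - 12 = -58/5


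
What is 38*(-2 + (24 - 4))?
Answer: 684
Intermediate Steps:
38*(-2 + (24 - 4)) = 38*(-2 + 20) = 38*18 = 684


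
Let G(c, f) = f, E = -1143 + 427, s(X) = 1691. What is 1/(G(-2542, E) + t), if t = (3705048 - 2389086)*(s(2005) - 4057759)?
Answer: -1/5337631358132 ≈ -1.8735e-13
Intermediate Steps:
E = -716
t = -5337631357416 (t = (3705048 - 2389086)*(1691 - 4057759) = 1315962*(-4056068) = -5337631357416)
1/(G(-2542, E) + t) = 1/(-716 - 5337631357416) = 1/(-5337631358132) = -1/5337631358132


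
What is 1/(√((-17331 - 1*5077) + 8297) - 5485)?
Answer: -5485/30099336 - I*√14111/30099336 ≈ -0.00018223 - 3.9466e-6*I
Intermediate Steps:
1/(√((-17331 - 1*5077) + 8297) - 5485) = 1/(√((-17331 - 5077) + 8297) - 5485) = 1/(√(-22408 + 8297) - 5485) = 1/(√(-14111) - 5485) = 1/(I*√14111 - 5485) = 1/(-5485 + I*√14111)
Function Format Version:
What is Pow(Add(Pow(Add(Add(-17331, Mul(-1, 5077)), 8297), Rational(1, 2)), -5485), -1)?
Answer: Add(Rational(-5485, 30099336), Mul(Rational(-1, 30099336), I, Pow(14111, Rational(1, 2)))) ≈ Add(-0.00018223, Mul(-3.9466e-6, I))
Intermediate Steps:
Pow(Add(Pow(Add(Add(-17331, Mul(-1, 5077)), 8297), Rational(1, 2)), -5485), -1) = Pow(Add(Pow(Add(Add(-17331, -5077), 8297), Rational(1, 2)), -5485), -1) = Pow(Add(Pow(Add(-22408, 8297), Rational(1, 2)), -5485), -1) = Pow(Add(Pow(-14111, Rational(1, 2)), -5485), -1) = Pow(Add(Mul(I, Pow(14111, Rational(1, 2))), -5485), -1) = Pow(Add(-5485, Mul(I, Pow(14111, Rational(1, 2)))), -1)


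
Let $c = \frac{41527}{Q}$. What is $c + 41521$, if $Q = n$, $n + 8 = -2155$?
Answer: $\frac{89768396}{2163} \approx 41502.0$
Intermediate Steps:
$n = -2163$ ($n = -8 - 2155 = -2163$)
$Q = -2163$
$c = - \frac{41527}{2163}$ ($c = \frac{41527}{-2163} = 41527 \left(- \frac{1}{2163}\right) = - \frac{41527}{2163} \approx -19.199$)
$c + 41521 = - \frac{41527}{2163} + 41521 = \frac{89768396}{2163}$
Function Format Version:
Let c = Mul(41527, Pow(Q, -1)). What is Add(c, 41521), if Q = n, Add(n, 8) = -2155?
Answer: Rational(89768396, 2163) ≈ 41502.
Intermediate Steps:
n = -2163 (n = Add(-8, -2155) = -2163)
Q = -2163
c = Rational(-41527, 2163) (c = Mul(41527, Pow(-2163, -1)) = Mul(41527, Rational(-1, 2163)) = Rational(-41527, 2163) ≈ -19.199)
Add(c, 41521) = Add(Rational(-41527, 2163), 41521) = Rational(89768396, 2163)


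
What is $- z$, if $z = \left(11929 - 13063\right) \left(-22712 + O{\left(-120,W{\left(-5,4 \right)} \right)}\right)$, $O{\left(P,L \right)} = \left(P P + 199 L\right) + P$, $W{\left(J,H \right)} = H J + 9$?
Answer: $-12044214$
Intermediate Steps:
$W{\left(J,H \right)} = 9 + H J$
$O{\left(P,L \right)} = P + P^{2} + 199 L$ ($O{\left(P,L \right)} = \left(P^{2} + 199 L\right) + P = P + P^{2} + 199 L$)
$z = 12044214$ ($z = \left(11929 - 13063\right) \left(-22712 + \left(-120 + \left(-120\right)^{2} + 199 \left(9 + 4 \left(-5\right)\right)\right)\right) = - 1134 \left(-22712 + \left(-120 + 14400 + 199 \left(9 - 20\right)\right)\right) = - 1134 \left(-22712 + \left(-120 + 14400 + 199 \left(-11\right)\right)\right) = - 1134 \left(-22712 - -12091\right) = - 1134 \left(-22712 + 12091\right) = \left(-1134\right) \left(-10621\right) = 12044214$)
$- z = \left(-1\right) 12044214 = -12044214$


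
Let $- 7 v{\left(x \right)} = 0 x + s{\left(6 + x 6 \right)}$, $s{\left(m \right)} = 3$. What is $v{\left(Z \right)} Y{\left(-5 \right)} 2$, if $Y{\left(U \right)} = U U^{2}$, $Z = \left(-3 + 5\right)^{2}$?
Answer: $\frac{750}{7} \approx 107.14$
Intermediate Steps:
$Z = 4$ ($Z = 2^{2} = 4$)
$Y{\left(U \right)} = U^{3}$
$v{\left(x \right)} = - \frac{3}{7}$ ($v{\left(x \right)} = - \frac{0 x + 3}{7} = - \frac{0 + 3}{7} = \left(- \frac{1}{7}\right) 3 = - \frac{3}{7}$)
$v{\left(Z \right)} Y{\left(-5 \right)} 2 = - \frac{3 \left(-5\right)^{3}}{7} \cdot 2 = \left(- \frac{3}{7}\right) \left(-125\right) 2 = \frac{375}{7} \cdot 2 = \frac{750}{7}$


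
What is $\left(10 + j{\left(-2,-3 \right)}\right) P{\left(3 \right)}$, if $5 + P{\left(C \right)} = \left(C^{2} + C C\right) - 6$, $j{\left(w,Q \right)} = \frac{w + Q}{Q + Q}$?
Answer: $\frac{455}{6} \approx 75.833$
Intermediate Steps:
$j{\left(w,Q \right)} = \frac{Q + w}{2 Q}$
$P{\left(C \right)} = -11 + 2 C^{2}$ ($P{\left(C \right)} = -5 - \left(6 - C^{2} - C C\right) = -5 + \left(\left(C^{2} + C^{2}\right) - 6\right) = -5 + \left(2 C^{2} - 6\right) = -5 + \left(-6 + 2 C^{2}\right) = -11 + 2 C^{2}$)
$\left(10 + j{\left(-2,-3 \right)}\right) P{\left(3 \right)} = \left(10 + \frac{-3 - 2}{2 \left(-3\right)}\right) \left(-11 + 2 \cdot 3^{2}\right) = \left(10 + \frac{1}{2} \left(- \frac{1}{3}\right) \left(-5\right)\right) \left(-11 + 2 \cdot 9\right) = \left(10 + \frac{5}{6}\right) \left(-11 + 18\right) = \frac{65}{6} \cdot 7 = \frac{455}{6}$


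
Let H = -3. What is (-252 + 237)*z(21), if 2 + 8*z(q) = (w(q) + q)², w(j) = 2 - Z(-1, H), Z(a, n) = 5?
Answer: -2415/4 ≈ -603.75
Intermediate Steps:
w(j) = -3 (w(j) = 2 - 1*5 = 2 - 5 = -3)
z(q) = -¼ + (-3 + q)²/8
(-252 + 237)*z(21) = (-252 + 237)*(-¼ + (-3 + 21)²/8) = -15*(-¼ + (⅛)*18²) = -15*(-¼ + (⅛)*324) = -15*(-¼ + 81/2) = -15*161/4 = -2415/4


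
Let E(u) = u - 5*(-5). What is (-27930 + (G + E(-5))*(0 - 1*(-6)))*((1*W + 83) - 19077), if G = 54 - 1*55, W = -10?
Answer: 528615264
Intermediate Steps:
E(u) = 25 + u (E(u) = u + 25 = 25 + u)
G = -1 (G = 54 - 55 = -1)
(-27930 + (G + E(-5))*(0 - 1*(-6)))*((1*W + 83) - 19077) = (-27930 + (-1 + (25 - 5))*(0 - 1*(-6)))*((1*(-10) + 83) - 19077) = (-27930 + (-1 + 20)*(0 + 6))*((-10 + 83) - 19077) = (-27930 + 19*6)*(73 - 19077) = (-27930 + 114)*(-19004) = -27816*(-19004) = 528615264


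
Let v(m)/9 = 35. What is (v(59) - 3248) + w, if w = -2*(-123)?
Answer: -2687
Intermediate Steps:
v(m) = 315 (v(m) = 9*35 = 315)
w = 246
(v(59) - 3248) + w = (315 - 3248) + 246 = -2933 + 246 = -2687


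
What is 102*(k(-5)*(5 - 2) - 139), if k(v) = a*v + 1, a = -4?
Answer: -7752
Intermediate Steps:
k(v) = 1 - 4*v (k(v) = -4*v + 1 = 1 - 4*v)
102*(k(-5)*(5 - 2) - 139) = 102*((1 - 4*(-5))*(5 - 2) - 139) = 102*((1 + 20)*3 - 139) = 102*(21*3 - 139) = 102*(63 - 139) = 102*(-76) = -7752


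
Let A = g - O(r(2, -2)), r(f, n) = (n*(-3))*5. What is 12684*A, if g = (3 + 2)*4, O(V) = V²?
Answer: -11161920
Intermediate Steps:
r(f, n) = -15*n (r(f, n) = -3*n*5 = -15*n)
g = 20 (g = 5*4 = 20)
A = -880 (A = 20 - (-15*(-2))² = 20 - 1*30² = 20 - 1*900 = 20 - 900 = -880)
12684*A = 12684*(-880) = -11161920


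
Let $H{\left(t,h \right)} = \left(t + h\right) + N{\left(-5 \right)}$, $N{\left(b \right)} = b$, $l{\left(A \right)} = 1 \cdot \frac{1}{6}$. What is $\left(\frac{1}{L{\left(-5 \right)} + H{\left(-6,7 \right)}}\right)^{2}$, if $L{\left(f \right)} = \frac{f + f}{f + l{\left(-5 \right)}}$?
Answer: $\frac{841}{3136} \approx 0.26818$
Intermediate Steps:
$l{\left(A \right)} = \frac{1}{6}$ ($l{\left(A \right)} = 1 \cdot \frac{1}{6} = \frac{1}{6}$)
$L{\left(f \right)} = \frac{2 f}{\frac{1}{6} + f}$ ($L{\left(f \right)} = \frac{f + f}{f + \frac{1}{6}} = \frac{2 f}{\frac{1}{6} + f}$)
$H{\left(t,h \right)} = -5 + h + t$ ($H{\left(t,h \right)} = \left(t + h\right) - 5 = \left(h + t\right) - 5 = -5 + h + t$)
$\left(\frac{1}{L{\left(-5 \right)} + H{\left(-6,7 \right)}}\right)^{2} = \left(\frac{1}{12 \left(-5\right) \frac{1}{1 + 6 \left(-5\right)} - 4}\right)^{2} = \left(\frac{1}{12 \left(-5\right) \frac{1}{1 - 30} - 4}\right)^{2} = \left(\frac{1}{12 \left(-5\right) \frac{1}{-29} - 4}\right)^{2} = \left(\frac{1}{12 \left(-5\right) \left(- \frac{1}{29}\right) - 4}\right)^{2} = \left(\frac{1}{\frac{60}{29} - 4}\right)^{2} = \left(\frac{1}{- \frac{56}{29}}\right)^{2} = \left(- \frac{29}{56}\right)^{2} = \frac{841}{3136}$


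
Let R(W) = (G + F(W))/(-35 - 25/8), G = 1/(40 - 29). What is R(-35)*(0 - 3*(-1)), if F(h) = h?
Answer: 9216/3355 ≈ 2.7469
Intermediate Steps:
G = 1/11 ≈ 0.090909
R(W) = -8/3355 - 8*W/305 (R(W) = (1/11 + W)/(-35 - 25/8) = (1/11 + W)/(-305/8) = (1/11 + W)*(-8/305) = -8/3355 - 8*W/305)
R(-35)*(0 - 3*(-1)) = (-8/3355 - 8/305*(-35))*(0 - 3*(-1)) = (-8/3355 + 56/61)*(0 + 3) = (3072/3355)*3 = 9216/3355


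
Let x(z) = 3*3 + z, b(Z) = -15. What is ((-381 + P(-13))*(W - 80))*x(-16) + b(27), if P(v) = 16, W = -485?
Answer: -1443590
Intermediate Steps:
x(z) = 9 + z
((-381 + P(-13))*(W - 80))*x(-16) + b(27) = ((-381 + 16)*(-485 - 80))*(9 - 16) - 15 = -365*(-565)*(-7) - 15 = 206225*(-7) - 15 = -1443575 - 15 = -1443590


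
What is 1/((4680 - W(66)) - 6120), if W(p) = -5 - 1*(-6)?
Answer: -1/1441 ≈ -0.00069396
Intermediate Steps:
W(p) = 1 (W(p) = -5 + 6 = 1)
1/((4680 - W(66)) - 6120) = 1/((4680 - 1*1) - 6120) = 1/((4680 - 1) - 6120) = 1/(4679 - 6120) = 1/(-1441) = -1/1441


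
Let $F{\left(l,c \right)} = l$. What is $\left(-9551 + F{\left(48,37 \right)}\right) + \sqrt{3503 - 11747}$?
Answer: $-9503 + 6 i \sqrt{229} \approx -9503.0 + 90.797 i$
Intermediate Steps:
$\left(-9551 + F{\left(48,37 \right)}\right) + \sqrt{3503 - 11747} = \left(-9551 + 48\right) + \sqrt{3503 - 11747} = -9503 + \sqrt{-8244} = -9503 + 6 i \sqrt{229}$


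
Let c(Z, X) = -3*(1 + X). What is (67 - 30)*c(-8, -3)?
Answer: 222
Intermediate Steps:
c(Z, X) = -3 - 3*X
(67 - 30)*c(-8, -3) = (67 - 30)*(-3 - 3*(-3)) = 37*(-3 + 9) = 37*6 = 222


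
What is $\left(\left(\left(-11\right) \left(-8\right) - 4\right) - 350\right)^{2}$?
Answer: $70756$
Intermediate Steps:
$\left(\left(\left(-11\right) \left(-8\right) - 4\right) - 350\right)^{2} = \left(\left(88 - 4\right) - 350\right)^{2} = \left(84 - 350\right)^{2} = \left(-266\right)^{2} = 70756$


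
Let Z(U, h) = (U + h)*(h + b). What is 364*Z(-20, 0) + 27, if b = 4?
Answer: -29093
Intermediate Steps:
Z(U, h) = (4 + h)*(U + h) (Z(U, h) = (U + h)*(h + 4) = (U + h)*(4 + h) = (4 + h)*(U + h))
364*Z(-20, 0) + 27 = 364*(0² + 4*(-20) + 4*0 - 20*0) + 27 = 364*(0 - 80 + 0 + 0) + 27 = 364*(-80) + 27 = -29120 + 27 = -29093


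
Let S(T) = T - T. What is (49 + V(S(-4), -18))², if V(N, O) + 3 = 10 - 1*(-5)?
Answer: 3721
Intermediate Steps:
S(T) = 0
V(N, O) = 12 (V(N, O) = -3 + (10 - 1*(-5)) = -3 + (10 + 5) = -3 + 15 = 12)
(49 + V(S(-4), -18))² = (49 + 12)² = 61² = 3721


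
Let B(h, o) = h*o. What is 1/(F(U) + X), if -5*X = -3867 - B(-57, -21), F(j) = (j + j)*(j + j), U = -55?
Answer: 5/65564 ≈ 7.6261e-5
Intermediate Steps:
F(j) = 4*j**2 (F(j) = (2*j)*(2*j) = 4*j**2)
X = 5064/5 (X = -(-3867 - (-57)*(-21))/5 = -(-3867 - 1*1197)/5 = -(-3867 - 1197)/5 = -1/5*(-5064) = 5064/5 ≈ 1012.8)
1/(F(U) + X) = 1/(4*(-55)**2 + 5064/5) = 1/(4*3025 + 5064/5) = 1/(12100 + 5064/5) = 1/(65564/5) = 5/65564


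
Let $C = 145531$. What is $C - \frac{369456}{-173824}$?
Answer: $\frac{1581071875}{10864} \approx 1.4553 \cdot 10^{5}$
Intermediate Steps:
$C - \frac{369456}{-173824} = 145531 - \frac{369456}{-173824} = 145531 - - \frac{23091}{10864} = 145531 + \frac{23091}{10864} = \frac{1581071875}{10864}$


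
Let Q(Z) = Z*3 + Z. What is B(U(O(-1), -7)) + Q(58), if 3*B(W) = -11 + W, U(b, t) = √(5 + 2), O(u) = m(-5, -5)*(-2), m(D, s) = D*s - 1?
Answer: 685/3 + √7/3 ≈ 229.22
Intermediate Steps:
m(D, s) = -1 + D*s
O(u) = -48 (O(u) = (-1 - 5*(-5))*(-2) = (-1 + 25)*(-2) = 24*(-2) = -48)
U(b, t) = √7
Q(Z) = 4*Z (Q(Z) = 3*Z + Z = 4*Z)
B(W) = -11/3 + W/3 (B(W) = (-11 + W)/3 = -11/3 + W/3)
B(U(O(-1), -7)) + Q(58) = (-11/3 + √7/3) + 4*58 = (-11/3 + √7/3) + 232 = 685/3 + √7/3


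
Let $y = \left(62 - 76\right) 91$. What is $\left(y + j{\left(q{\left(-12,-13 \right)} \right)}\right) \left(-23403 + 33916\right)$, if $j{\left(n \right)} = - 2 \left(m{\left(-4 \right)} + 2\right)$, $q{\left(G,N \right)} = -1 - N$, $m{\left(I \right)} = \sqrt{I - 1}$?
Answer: $-13435614 - 21026 i \sqrt{5} \approx -1.3436 \cdot 10^{7} - 47016.0 i$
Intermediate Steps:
$m{\left(I \right)} = \sqrt{-1 + I}$
$j{\left(n \right)} = -4 - 2 i \sqrt{5}$ ($j{\left(n \right)} = - 2 \left(\sqrt{-1 - 4} + 2\right) = - 2 \left(\sqrt{-5} + 2\right) = - 2 \left(i \sqrt{5} + 2\right) = - 2 \left(2 + i \sqrt{5}\right) = -4 - 2 i \sqrt{5}$)
$y = -1274$ ($y = \left(-14\right) 91 = -1274$)
$\left(y + j{\left(q{\left(-12,-13 \right)} \right)}\right) \left(-23403 + 33916\right) = \left(-1274 - \left(4 + 2 i \sqrt{5}\right)\right) \left(-23403 + 33916\right) = \left(-1278 - 2 i \sqrt{5}\right) 10513 = -13435614 - 21026 i \sqrt{5}$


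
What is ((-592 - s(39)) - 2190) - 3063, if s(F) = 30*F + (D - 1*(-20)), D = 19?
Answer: -7054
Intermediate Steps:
s(F) = 39 + 30*F (s(F) = 30*F + (19 - 1*(-20)) = 30*F + (19 + 20) = 30*F + 39 = 39 + 30*F)
((-592 - s(39)) - 2190) - 3063 = ((-592 - (39 + 30*39)) - 2190) - 3063 = ((-592 - (39 + 1170)) - 2190) - 3063 = ((-592 - 1*1209) - 2190) - 3063 = ((-592 - 1209) - 2190) - 3063 = (-1801 - 2190) - 3063 = -3991 - 3063 = -7054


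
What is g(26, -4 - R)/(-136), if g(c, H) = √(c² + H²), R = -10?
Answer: -√178/68 ≈ -0.19620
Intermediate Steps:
g(c, H) = √(H² + c²)
g(26, -4 - R)/(-136) = √((-4 - 1*(-10))² + 26²)/(-136) = √((-4 + 10)² + 676)*(-1/136) = √(6² + 676)*(-1/136) = √(36 + 676)*(-1/136) = √712*(-1/136) = (2*√178)*(-1/136) = -√178/68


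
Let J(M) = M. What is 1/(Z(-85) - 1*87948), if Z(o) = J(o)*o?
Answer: -1/80723 ≈ -1.2388e-5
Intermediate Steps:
Z(o) = o² (Z(o) = o*o = o²)
1/(Z(-85) - 1*87948) = 1/((-85)² - 1*87948) = 1/(7225 - 87948) = 1/(-80723) = -1/80723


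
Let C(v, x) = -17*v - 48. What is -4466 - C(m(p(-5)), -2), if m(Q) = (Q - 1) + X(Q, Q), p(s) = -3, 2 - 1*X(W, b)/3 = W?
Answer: -4231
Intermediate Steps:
X(W, b) = 6 - 3*W
m(Q) = 5 - 2*Q (m(Q) = (Q - 1) + (6 - 3*Q) = (-1 + Q) + (6 - 3*Q) = 5 - 2*Q)
C(v, x) = -48 - 17*v
-4466 - C(m(p(-5)), -2) = -4466 - (-48 - 17*(5 - 2*(-3))) = -4466 - (-48 - 17*(5 + 6)) = -4466 - (-48 - 17*11) = -4466 - (-48 - 187) = -4466 - 1*(-235) = -4466 + 235 = -4231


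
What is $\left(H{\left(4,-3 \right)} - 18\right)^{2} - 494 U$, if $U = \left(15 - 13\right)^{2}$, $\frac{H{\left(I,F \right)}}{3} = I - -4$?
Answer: $-1940$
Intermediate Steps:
$H{\left(I,F \right)} = 12 + 3 I$ ($H{\left(I,F \right)} = 3 \left(I - -4\right) = 3 \left(I + 4\right) = 3 \left(4 + I\right) = 12 + 3 I$)
$U = 4$ ($U = 2^{2} = 4$)
$\left(H{\left(4,-3 \right)} - 18\right)^{2} - 494 U = \left(\left(12 + 3 \cdot 4\right) - 18\right)^{2} - 1976 = \left(\left(12 + 12\right) - 18\right)^{2} - 1976 = \left(24 - 18\right)^{2} - 1976 = 6^{2} - 1976 = 36 - 1976 = -1940$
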